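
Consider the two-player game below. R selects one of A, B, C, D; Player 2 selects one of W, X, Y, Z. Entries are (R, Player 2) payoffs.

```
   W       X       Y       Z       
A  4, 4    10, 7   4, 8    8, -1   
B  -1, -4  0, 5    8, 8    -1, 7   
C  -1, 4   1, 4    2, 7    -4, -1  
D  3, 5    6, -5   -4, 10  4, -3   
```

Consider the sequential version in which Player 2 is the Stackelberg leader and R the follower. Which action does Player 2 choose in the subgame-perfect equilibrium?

Backward induction with Player 2 moving first.
- W: R compares 4, -1, -1, 3 and picks A; Player 2 would get 4.
- X: R compares 10, 0, 1, 6 and picks A; Player 2 would get 7.
- Y: R compares 4, 8, 2, -4 and picks B; Player 2 would get 8.
- Z: R compares 8, -1, -4, 4 and picks A; Player 2 would get -1.
Maximizing over 4, 7, 8, -1, Player 2 chooses Y. Subgame-perfect outcome: (B, Y) with payoffs (8, 8).

Y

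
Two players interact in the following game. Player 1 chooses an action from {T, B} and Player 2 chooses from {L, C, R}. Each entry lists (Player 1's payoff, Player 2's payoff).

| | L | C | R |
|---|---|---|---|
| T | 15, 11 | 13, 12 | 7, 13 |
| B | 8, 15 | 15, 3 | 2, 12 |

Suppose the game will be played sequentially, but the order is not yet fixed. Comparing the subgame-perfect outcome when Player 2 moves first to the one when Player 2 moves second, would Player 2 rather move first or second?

If Player 1 leads: Player 2's best replies are T→R, B→L; Player 1's induced payoffs 7, 8; outcome (B, L), payoffs (8, 15).
If Player 2 leads: Player 1's best replies are L→T, C→B, R→T; Player 2's induced payoffs 11, 3, 13; outcome (T, R), payoffs (7, 13).
Player 2 gets 13 moving first and 15 moving second, so Player 2 prefers to move second.

second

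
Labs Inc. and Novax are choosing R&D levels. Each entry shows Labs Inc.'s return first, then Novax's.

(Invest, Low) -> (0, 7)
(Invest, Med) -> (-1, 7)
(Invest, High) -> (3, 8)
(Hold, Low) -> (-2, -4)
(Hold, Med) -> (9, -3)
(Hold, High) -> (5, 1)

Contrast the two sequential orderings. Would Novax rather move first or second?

If Labs Inc. leads: Novax's best replies are Invest→High, Hold→High; Labs Inc.'s induced payoffs 3, 5; outcome (Hold, High), payoffs (5, 1).
If Novax leads: Labs Inc.'s best replies are Low→Invest, Med→Hold, High→Hold; Novax's induced payoffs 7, -3, 1; outcome (Invest, Low), payoffs (0, 7).
Novax gets 7 moving first and 1 moving second, so Novax prefers to move first.

first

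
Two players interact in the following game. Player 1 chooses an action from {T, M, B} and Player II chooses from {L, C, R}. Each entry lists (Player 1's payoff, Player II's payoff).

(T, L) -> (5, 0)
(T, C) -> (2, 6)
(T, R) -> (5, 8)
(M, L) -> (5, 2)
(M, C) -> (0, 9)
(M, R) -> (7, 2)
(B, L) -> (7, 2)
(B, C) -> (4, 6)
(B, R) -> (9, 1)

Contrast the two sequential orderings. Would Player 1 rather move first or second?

first

If Player 1 leads: Player II's best replies are T→R, M→C, B→C; Player 1's induced payoffs 5, 0, 4; outcome (T, R), payoffs (5, 8).
If Player II leads: Player 1's best replies are L→B, C→B, R→B; Player II's induced payoffs 2, 6, 1; outcome (B, C), payoffs (4, 6).
Player 1 gets 5 moving first and 4 moving second, so Player 1 prefers to move first.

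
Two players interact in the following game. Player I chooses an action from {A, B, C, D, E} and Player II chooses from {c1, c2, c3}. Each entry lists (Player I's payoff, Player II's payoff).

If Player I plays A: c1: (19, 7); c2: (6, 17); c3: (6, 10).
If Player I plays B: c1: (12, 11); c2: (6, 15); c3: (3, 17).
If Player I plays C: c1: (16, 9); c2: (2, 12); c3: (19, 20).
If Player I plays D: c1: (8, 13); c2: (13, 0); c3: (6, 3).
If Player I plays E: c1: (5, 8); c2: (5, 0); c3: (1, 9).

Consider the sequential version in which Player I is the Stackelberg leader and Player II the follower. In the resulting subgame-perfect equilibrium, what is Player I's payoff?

Player II best-responds to each possible Player I move:
- A → Player II plays c2 (best of 7, 17, 10); Player I gets 6.
- B → Player II plays c3 (best of 11, 15, 17); Player I gets 3.
- C → Player II plays c3 (best of 9, 12, 20); Player I gets 19.
- D → Player II plays c1 (best of 13, 0, 3); Player I gets 8.
- E → Player II plays c3 (best of 8, 0, 9); Player I gets 1.
Maximizing over 6, 3, 19, 8, 1, Player I chooses C. Subgame-perfect outcome: (C, c3) with payoffs (19, 20).

19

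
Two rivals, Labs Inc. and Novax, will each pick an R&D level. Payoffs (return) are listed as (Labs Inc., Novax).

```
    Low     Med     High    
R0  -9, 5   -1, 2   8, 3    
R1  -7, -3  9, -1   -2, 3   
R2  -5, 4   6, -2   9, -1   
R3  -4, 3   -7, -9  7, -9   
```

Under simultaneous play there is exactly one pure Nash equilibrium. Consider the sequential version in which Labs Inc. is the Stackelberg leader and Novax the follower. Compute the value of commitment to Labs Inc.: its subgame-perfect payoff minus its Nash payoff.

2

Work backward from Novax's decision.
- R0: BR = Low, leader payoff -9.
- R1: BR = High, leader payoff -2.
- R2: BR = Low, leader payoff -5.
- R3: BR = Low, leader payoff -4.
Maximizing over -9, -2, -5, -4, Labs Inc. chooses R1. Subgame-perfect outcome: (R1, High) with payoffs (-2, 3).
Under simultaneous play:
Labs Inc.'s best replies: Low→R3; Med→R1; High→R2.
Novax's best replies: R0→Low; R1→High; R2→Low; R3→Low.
Only (R3, Low) has each player best-responding; Nash payoffs (-4, 3).
Labs Inc.'s commitment gain: -2 − -4 = 2.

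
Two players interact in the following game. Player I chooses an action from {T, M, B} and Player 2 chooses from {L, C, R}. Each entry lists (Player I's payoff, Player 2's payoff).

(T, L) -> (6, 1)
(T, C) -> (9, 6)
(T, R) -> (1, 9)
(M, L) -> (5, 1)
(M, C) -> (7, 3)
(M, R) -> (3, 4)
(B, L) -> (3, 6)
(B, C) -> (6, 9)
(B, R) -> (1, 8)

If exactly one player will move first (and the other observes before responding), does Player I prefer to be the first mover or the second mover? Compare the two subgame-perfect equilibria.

If Player I leads: Player 2's best replies are T→R, M→R, B→C; Player I's induced payoffs 1, 3, 6; outcome (B, C), payoffs (6, 9).
If Player 2 leads: Player I's best replies are L→T, C→T, R→M; Player 2's induced payoffs 1, 6, 4; outcome (T, C), payoffs (9, 6).
Player I gets 6 moving first and 9 moving second, so Player I prefers to move second.

second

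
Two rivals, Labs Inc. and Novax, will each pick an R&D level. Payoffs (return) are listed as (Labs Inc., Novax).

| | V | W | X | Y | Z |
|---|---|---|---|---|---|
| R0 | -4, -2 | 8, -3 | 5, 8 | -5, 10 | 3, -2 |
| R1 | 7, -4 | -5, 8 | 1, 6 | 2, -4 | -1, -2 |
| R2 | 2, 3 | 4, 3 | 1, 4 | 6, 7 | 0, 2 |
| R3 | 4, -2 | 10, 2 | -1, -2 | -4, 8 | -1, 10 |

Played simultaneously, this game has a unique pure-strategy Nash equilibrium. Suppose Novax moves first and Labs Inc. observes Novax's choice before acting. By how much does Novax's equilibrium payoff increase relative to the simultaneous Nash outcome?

1

Work backward from Labs Inc.'s decision.
- V → Labs Inc. plays R1 (best of -4, 7, 2, 4); Novax gets -4.
- W → Labs Inc. plays R3 (best of 8, -5, 4, 10); Novax gets 2.
- X → Labs Inc. plays R0 (best of 5, 1, 1, -1); Novax gets 8.
- Y → Labs Inc. plays R2 (best of -5, 2, 6, -4); Novax gets 7.
- Z → Labs Inc. plays R0 (best of 3, -1, 0, -1); Novax gets -2.
Maximizing over -4, 2, 8, 7, -2, Novax chooses X. Subgame-perfect outcome: (R0, X) with payoffs (5, 8).
Under simultaneous play:
Labs Inc.'s best replies: V→R1; W→R3; X→R0; Y→R2; Z→R0.
Novax's best replies: R0→Y; R1→W; R2→Y; R3→Z.
The unique mutual best reply is (R2, Y), giving (6, 7).
Novax's commitment gain: 8 − 7 = 1.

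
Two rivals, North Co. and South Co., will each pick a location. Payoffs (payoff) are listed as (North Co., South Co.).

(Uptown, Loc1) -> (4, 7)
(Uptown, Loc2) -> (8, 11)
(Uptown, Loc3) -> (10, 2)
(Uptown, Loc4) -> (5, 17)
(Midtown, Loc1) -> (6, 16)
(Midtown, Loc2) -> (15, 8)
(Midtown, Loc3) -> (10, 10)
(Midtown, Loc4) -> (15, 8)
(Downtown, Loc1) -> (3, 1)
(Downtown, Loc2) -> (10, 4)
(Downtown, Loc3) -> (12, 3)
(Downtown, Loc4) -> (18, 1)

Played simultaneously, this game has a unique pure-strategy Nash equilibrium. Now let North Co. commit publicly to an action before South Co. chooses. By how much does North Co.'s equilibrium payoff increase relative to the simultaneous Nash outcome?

4

Work backward from South Co.'s decision.
- Uptown: BR = Loc4, leader payoff 5.
- Midtown: BR = Loc1, leader payoff 6.
- Downtown: BR = Loc2, leader payoff 10.
Maximizing over 5, 6, 10, North Co. chooses Downtown. Subgame-perfect outcome: (Downtown, Loc2) with payoffs (10, 4).
Under simultaneous play:
North Co.'s best replies: Loc1→Midtown; Loc2→Midtown; Loc3→Downtown; Loc4→Downtown.
South Co.'s best replies: Uptown→Loc4; Midtown→Loc1; Downtown→Loc2.
The unique mutual best reply is (Midtown, Loc1), giving (6, 16).
North Co.'s commitment gain: 10 − 6 = 4.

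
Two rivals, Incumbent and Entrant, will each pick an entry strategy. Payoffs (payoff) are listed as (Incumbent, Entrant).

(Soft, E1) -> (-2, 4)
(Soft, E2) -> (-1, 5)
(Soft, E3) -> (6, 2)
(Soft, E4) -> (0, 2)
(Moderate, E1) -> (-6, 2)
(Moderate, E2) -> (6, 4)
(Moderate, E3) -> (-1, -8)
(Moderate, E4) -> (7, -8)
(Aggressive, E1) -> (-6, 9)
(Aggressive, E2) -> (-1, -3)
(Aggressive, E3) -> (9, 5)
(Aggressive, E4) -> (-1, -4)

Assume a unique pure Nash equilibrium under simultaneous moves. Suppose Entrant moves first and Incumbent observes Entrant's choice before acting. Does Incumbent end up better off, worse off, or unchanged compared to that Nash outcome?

better off

Work backward from Incumbent's decision.
- E1 → Incumbent plays Soft (best of -2, -6, -6); Entrant gets 4.
- E2 → Incumbent plays Moderate (best of -1, 6, -1); Entrant gets 4.
- E3 → Incumbent plays Aggressive (best of 6, -1, 9); Entrant gets 5.
- E4 → Incumbent plays Moderate (best of 0, 7, -1); Entrant gets -8.
Maximizing over 4, 4, 5, -8, Entrant chooses E3. Subgame-perfect outcome: (Aggressive, E3) with payoffs (9, 5).
For the simultaneous game, intersect best replies.
Incumbent's best replies: E1→Soft; E2→Moderate; E3→Aggressive; E4→Moderate.
Entrant's best replies: Soft→E2; Moderate→E2; Aggressive→E1.
Only (Moderate, E2) has each player best-responding; Nash payoffs (6, 4).
Incumbent earns 9 sequentially versus 6 at the Nash outcome: better off.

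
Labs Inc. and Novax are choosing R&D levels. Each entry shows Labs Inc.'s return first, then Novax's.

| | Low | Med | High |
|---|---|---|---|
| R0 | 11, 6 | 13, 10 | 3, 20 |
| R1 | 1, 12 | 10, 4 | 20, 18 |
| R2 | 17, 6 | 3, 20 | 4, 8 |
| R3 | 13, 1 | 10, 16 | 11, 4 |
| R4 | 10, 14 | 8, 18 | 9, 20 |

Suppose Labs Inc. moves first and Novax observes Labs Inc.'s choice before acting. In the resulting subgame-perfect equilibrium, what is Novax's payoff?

Backward induction with Labs Inc. moving first.
- R0: BR = High, leader payoff 3.
- R1: BR = High, leader payoff 20.
- R2: BR = Med, leader payoff 3.
- R3: BR = Med, leader payoff 10.
- R4: BR = High, leader payoff 9.
Labs Inc.'s induced payoffs are 3, 20, 3, 10, 9, so Labs Inc. commits to R1. Subgame-perfect outcome: (R1, High) with payoffs (20, 18).

18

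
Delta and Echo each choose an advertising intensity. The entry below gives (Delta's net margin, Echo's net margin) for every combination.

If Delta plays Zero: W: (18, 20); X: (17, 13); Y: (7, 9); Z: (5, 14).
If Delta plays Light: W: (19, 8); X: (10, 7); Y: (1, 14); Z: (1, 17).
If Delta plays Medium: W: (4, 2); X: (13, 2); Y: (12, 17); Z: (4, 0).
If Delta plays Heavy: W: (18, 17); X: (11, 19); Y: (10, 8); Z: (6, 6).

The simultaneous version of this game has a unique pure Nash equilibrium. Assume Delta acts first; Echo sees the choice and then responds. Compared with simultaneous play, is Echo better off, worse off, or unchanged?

Work backward from Echo's decision.
- Zero: BR = W, leader payoff 18.
- Light: BR = Z, leader payoff 1.
- Medium: BR = Y, leader payoff 12.
- Heavy: BR = X, leader payoff 11.
Among 18, 1, 12, 11, the best is 18 at Zero. Subgame-perfect outcome: (Zero, W) with payoffs (18, 20).
For the simultaneous game, intersect best replies.
Delta's best replies: W→Light; X→Zero; Y→Medium; Z→Heavy.
Echo's best replies: Zero→W; Light→Z; Medium→Y; Heavy→X.
The unique mutual best reply is (Medium, Y), giving (12, 17).
Echo earns 20 sequentially versus 17 at the Nash outcome: better off.

better off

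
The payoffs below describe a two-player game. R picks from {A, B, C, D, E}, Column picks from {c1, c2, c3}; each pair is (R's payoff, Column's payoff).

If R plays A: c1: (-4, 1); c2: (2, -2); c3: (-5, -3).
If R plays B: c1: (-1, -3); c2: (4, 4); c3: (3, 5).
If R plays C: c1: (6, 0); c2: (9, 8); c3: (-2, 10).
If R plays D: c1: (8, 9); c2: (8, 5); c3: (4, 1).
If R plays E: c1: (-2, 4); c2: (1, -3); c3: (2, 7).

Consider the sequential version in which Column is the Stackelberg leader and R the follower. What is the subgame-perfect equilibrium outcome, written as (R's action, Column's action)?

(D, c1)

Solve by backward induction (Column leads).
- c1: R compares -4, -1, 6, 8, -2 and picks D; Column would get 9.
- c2: R compares 2, 4, 9, 8, 1 and picks C; Column would get 8.
- c3: R compares -5, 3, -2, 4, 2 and picks D; Column would get 1.
Among 9, 8, 1, the best is 9 at c1. Subgame-perfect outcome: (D, c1) with payoffs (8, 9).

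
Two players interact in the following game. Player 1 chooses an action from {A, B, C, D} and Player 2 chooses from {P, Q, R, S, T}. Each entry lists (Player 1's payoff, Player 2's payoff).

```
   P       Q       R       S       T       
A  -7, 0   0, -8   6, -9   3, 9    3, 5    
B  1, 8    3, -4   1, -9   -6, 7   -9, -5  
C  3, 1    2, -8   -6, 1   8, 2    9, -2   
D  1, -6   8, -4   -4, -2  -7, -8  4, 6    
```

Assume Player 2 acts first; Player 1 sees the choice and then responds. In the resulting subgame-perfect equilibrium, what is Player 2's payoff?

2

Player 1 best-responds to each possible Player 2 move:
- P → Player 1 plays C (best of -7, 1, 3, 1); Player 2 gets 1.
- Q → Player 1 plays D (best of 0, 3, 2, 8); Player 2 gets -4.
- R → Player 1 plays A (best of 6, 1, -6, -4); Player 2 gets -9.
- S → Player 1 plays C (best of 3, -6, 8, -7); Player 2 gets 2.
- T → Player 1 plays C (best of 3, -9, 9, 4); Player 2 gets -2.
Among 1, -4, -9, 2, -2, the best is 2 at S. Subgame-perfect outcome: (C, S) with payoffs (8, 2).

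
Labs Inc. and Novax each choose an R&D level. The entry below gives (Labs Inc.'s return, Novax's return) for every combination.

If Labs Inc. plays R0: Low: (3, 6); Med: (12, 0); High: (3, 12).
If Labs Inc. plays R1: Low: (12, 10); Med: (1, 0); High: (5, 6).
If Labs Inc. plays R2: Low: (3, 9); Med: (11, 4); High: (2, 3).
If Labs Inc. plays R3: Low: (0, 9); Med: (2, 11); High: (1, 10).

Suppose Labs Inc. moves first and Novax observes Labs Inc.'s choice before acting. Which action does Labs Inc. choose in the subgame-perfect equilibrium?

R1

Work backward from Novax's decision.
- R0 → Novax plays High (best of 6, 0, 12); Labs Inc. gets 3.
- R1 → Novax plays Low (best of 10, 0, 6); Labs Inc. gets 12.
- R2 → Novax plays Low (best of 9, 4, 3); Labs Inc. gets 3.
- R3 → Novax plays Med (best of 9, 11, 10); Labs Inc. gets 2.
Labs Inc.'s induced payoffs are 3, 12, 3, 2, so Labs Inc. commits to R1. Subgame-perfect outcome: (R1, Low) with payoffs (12, 10).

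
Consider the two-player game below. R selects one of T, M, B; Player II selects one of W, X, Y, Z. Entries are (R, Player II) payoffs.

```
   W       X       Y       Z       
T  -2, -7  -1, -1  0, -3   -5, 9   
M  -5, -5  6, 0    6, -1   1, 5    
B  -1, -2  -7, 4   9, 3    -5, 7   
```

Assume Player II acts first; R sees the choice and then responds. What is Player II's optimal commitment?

Backward induction with Player II moving first.
- W: BR = B, leader payoff -2.
- X: BR = M, leader payoff 0.
- Y: BR = B, leader payoff 3.
- Z: BR = M, leader payoff 5.
Among -2, 0, 3, 5, the best is 5 at Z. Subgame-perfect outcome: (M, Z) with payoffs (1, 5).

Z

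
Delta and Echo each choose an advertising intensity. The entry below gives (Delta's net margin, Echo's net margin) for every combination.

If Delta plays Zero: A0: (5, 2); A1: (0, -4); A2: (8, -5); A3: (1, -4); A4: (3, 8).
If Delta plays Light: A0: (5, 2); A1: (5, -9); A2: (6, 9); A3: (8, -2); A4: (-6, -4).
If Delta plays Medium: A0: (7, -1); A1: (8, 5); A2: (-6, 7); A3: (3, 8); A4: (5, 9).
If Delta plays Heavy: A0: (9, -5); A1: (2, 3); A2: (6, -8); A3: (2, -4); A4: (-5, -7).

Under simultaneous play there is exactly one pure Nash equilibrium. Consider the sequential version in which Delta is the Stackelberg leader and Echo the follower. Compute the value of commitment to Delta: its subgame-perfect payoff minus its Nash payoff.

Backward induction with Delta moving first.
- Zero: Echo compares 2, -4, -5, -4, 8 and picks A4; Delta would get 3.
- Light: Echo compares 2, -9, 9, -2, -4 and picks A2; Delta would get 6.
- Medium: Echo compares -1, 5, 7, 8, 9 and picks A4; Delta would get 5.
- Heavy: Echo compares -5, 3, -8, -4, -7 and picks A1; Delta would get 2.
Among 3, 6, 5, 2, the best is 6 at Light. Subgame-perfect outcome: (Light, A2) with payoffs (6, 9).
For the simultaneous game, intersect best replies.
Delta's best replies: A0→Heavy; A1→Medium; A2→Zero; A3→Light; A4→Medium.
Echo's best replies: Zero→A4; Light→A2; Medium→A4; Heavy→A1.
Only (Medium, A4) has each player best-responding; Nash payoffs (5, 9).
Delta's commitment gain: 6 − 5 = 1.

1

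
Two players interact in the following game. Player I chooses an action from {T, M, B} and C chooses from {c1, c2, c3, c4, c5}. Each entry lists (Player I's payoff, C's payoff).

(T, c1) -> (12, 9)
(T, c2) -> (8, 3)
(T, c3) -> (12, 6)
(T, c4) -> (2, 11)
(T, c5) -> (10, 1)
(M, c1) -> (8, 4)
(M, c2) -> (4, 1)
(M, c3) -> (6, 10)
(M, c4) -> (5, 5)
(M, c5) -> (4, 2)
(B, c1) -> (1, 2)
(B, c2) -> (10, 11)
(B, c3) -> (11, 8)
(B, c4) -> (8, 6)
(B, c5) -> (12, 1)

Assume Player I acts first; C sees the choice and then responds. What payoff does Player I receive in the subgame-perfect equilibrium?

10

Solve by backward induction (Player I leads).
- T: BR = c4, leader payoff 2.
- M: BR = c3, leader payoff 6.
- B: BR = c2, leader payoff 10.
Maximizing over 2, 6, 10, Player I chooses B. Subgame-perfect outcome: (B, c2) with payoffs (10, 11).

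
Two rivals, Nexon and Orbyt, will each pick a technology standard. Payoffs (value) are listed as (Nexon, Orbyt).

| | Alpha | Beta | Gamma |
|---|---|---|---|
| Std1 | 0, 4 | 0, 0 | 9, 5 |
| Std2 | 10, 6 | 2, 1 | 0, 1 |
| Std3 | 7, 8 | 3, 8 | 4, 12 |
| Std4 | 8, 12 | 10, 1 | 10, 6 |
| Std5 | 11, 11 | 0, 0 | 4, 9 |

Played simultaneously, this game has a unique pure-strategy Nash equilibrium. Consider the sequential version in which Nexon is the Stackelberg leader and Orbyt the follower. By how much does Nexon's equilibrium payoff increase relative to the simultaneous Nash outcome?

Work backward from Orbyt's decision.
- Std1: BR = Gamma, leader payoff 9.
- Std2: BR = Alpha, leader payoff 10.
- Std3: BR = Gamma, leader payoff 4.
- Std4: BR = Alpha, leader payoff 8.
- Std5: BR = Alpha, leader payoff 11.
Nexon's induced payoffs are 9, 10, 4, 8, 11, so Nexon commits to Std5. Subgame-perfect outcome: (Std5, Alpha) with payoffs (11, 11).
For the simultaneous game, intersect best replies.
Nexon's best replies: Alpha→Std5; Beta→Std4; Gamma→Std4.
Orbyt's best replies: Std1→Gamma; Std2→Alpha; Std3→Gamma; Std4→Alpha; Std5→Alpha.
Only (Std5, Alpha) has each player best-responding; Nash payoffs (11, 11).
Nexon's commitment gain: 11 − 11 = 0.

0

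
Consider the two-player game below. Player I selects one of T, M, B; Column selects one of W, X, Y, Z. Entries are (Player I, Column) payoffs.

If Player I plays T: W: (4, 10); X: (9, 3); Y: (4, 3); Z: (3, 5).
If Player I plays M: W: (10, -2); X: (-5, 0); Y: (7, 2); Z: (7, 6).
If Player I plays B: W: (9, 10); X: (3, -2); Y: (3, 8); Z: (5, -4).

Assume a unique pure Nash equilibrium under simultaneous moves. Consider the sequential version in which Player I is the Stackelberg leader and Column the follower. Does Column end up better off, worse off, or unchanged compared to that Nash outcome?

better off

Column best-responds to each possible Player I move:
- T: Column compares 10, 3, 3, 5 and picks W; Player I would get 4.
- M: Column compares -2, 0, 2, 6 and picks Z; Player I would get 7.
- B: Column compares 10, -2, 8, -4 and picks W; Player I would get 9.
Among 4, 7, 9, the best is 9 at B. Subgame-perfect outcome: (B, W) with payoffs (9, 10).
For the simultaneous game, intersect best replies.
Player I's best replies: W→M; X→T; Y→M; Z→M.
Column's best replies: T→W; M→Z; B→W.
Only (M, Z) has each player best-responding; Nash payoffs (7, 6).
Column earns 10 sequentially versus 6 at the Nash outcome: better off.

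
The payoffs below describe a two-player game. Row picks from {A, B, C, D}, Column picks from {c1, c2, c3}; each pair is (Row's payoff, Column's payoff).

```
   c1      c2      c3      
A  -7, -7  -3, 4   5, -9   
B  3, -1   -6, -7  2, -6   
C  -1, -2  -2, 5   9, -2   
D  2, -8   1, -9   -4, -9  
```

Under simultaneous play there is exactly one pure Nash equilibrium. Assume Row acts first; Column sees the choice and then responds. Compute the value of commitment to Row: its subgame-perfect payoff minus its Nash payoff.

Column best-responds to each possible Row move:
- A: Column compares -7, 4, -9 and picks c2; Row would get -3.
- B: Column compares -1, -7, -6 and picks c1; Row would get 3.
- C: Column compares -2, 5, -2 and picks c2; Row would get -2.
- D: Column compares -8, -9, -9 and picks c1; Row would get 2.
Row's induced payoffs are -3, 3, -2, 2, so Row commits to B. Subgame-perfect outcome: (B, c1) with payoffs (3, -1).
For the simultaneous game, intersect best replies.
Row's best replies: c1→B; c2→D; c3→C.
Column's best replies: A→c2; B→c1; C→c2; D→c1.
The unique mutual best reply is (B, c1), giving (3, -1).
Row's commitment gain: 3 − 3 = 0.

0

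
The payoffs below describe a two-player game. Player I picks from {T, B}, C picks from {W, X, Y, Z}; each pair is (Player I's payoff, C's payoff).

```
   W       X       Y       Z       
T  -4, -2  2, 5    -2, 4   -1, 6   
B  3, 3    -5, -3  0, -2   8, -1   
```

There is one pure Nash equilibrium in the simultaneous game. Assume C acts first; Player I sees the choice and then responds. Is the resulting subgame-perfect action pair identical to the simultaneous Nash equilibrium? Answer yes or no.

no

Work backward from Player I's decision.
- W: BR = B, leader payoff 3.
- X: BR = T, leader payoff 5.
- Y: BR = B, leader payoff -2.
- Z: BR = B, leader payoff -1.
Maximizing over 3, 5, -2, -1, C chooses X. Subgame-perfect outcome: (T, X) with payoffs (2, 5).
Now find the simultaneous Nash equilibrium.
Player I's best replies: W→B; X→T; Y→B; Z→B.
C's best replies: T→Z; B→W.
The unique mutual best reply is (B, W), giving (3, 3).
Sequential outcome (T, X) differs from the Nash profile (B, W).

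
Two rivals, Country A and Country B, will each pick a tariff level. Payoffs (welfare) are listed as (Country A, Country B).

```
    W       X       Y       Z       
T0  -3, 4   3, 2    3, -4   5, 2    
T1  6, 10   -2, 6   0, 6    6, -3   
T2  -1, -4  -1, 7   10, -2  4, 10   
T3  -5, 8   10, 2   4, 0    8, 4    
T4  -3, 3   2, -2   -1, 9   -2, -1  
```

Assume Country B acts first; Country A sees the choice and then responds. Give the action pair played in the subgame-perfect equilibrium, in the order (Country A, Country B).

(T1, W)

Work backward from Country A's decision.
- W: BR = T1, leader payoff 10.
- X: BR = T3, leader payoff 2.
- Y: BR = T2, leader payoff -2.
- Z: BR = T3, leader payoff 4.
Country B's induced payoffs are 10, 2, -2, 4, so Country B commits to W. Subgame-perfect outcome: (T1, W) with payoffs (6, 10).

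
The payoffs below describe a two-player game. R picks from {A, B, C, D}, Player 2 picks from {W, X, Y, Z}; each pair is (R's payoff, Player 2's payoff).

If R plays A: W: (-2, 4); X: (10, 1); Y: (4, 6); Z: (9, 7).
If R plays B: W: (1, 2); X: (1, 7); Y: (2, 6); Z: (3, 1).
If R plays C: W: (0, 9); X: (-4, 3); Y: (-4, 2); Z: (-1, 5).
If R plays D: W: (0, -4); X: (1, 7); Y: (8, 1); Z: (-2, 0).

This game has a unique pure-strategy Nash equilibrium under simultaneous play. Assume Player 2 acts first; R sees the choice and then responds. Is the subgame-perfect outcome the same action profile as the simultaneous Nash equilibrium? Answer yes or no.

yes

R best-responds to each possible Player 2 move:
- W → R plays B (best of -2, 1, 0, 0); Player 2 gets 2.
- X → R plays A (best of 10, 1, -4, 1); Player 2 gets 1.
- Y → R plays D (best of 4, 2, -4, 8); Player 2 gets 1.
- Z → R plays A (best of 9, 3, -1, -2); Player 2 gets 7.
Player 2's induced payoffs are 2, 1, 1, 7, so Player 2 commits to Z. Subgame-perfect outcome: (A, Z) with payoffs (9, 7).
For the simultaneous game, intersect best replies.
R's best replies: W→B; X→A; Y→D; Z→A.
Player 2's best replies: A→Z; B→X; C→W; D→X.
Only (A, Z) has each player best-responding; Nash payoffs (9, 7).
Sequential outcome (A, Z) coincides with the Nash profile (A, Z).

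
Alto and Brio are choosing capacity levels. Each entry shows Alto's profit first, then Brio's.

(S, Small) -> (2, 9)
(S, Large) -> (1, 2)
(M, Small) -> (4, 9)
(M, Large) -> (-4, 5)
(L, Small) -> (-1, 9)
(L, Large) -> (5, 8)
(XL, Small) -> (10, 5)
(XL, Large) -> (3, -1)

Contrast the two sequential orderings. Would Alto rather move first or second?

If Alto leads: Brio's best replies are S→Small, M→Small, L→Small, XL→Small; Alto's induced payoffs 2, 4, -1, 10; outcome (XL, Small), payoffs (10, 5).
If Brio leads: Alto's best replies are Small→XL, Large→L; Brio's induced payoffs 5, 8; outcome (L, Large), payoffs (5, 8).
Alto gets 10 moving first and 5 moving second, so Alto prefers to move first.

first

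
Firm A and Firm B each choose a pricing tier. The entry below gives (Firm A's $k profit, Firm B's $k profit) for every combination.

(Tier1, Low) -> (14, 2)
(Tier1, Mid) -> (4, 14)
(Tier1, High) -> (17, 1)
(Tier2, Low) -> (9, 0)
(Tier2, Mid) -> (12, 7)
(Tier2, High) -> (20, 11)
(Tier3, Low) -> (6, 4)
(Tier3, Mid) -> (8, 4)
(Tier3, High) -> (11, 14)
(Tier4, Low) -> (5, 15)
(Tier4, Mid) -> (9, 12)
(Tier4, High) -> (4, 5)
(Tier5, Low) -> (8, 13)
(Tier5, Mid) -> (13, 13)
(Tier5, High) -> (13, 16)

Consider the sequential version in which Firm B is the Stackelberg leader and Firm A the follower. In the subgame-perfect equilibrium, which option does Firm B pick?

Firm A best-responds to each possible Firm B move:
- Low: Firm A compares 14, 9, 6, 5, 8 and picks Tier1; Firm B would get 2.
- Mid: Firm A compares 4, 12, 8, 9, 13 and picks Tier5; Firm B would get 13.
- High: Firm A compares 17, 20, 11, 4, 13 and picks Tier2; Firm B would get 11.
Firm B's induced payoffs are 2, 13, 11, so Firm B commits to Mid. Subgame-perfect outcome: (Tier5, Mid) with payoffs (13, 13).

Mid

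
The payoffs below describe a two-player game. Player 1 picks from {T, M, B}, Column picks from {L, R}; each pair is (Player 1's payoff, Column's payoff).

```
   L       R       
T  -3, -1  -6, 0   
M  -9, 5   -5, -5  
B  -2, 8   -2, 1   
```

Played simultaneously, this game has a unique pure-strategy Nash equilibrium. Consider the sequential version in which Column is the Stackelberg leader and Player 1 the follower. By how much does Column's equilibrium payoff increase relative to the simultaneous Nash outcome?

Player 1 best-responds to each possible Column move:
- L: BR = B, leader payoff 8.
- R: BR = B, leader payoff 1.
Maximizing over 8, 1, Column chooses L. Subgame-perfect outcome: (B, L) with payoffs (-2, 8).
Now find the simultaneous Nash equilibrium.
Player 1's best replies: L→B; R→B.
Column's best replies: T→R; M→L; B→L.
The unique mutual best reply is (B, L), giving (-2, 8).
Column's commitment gain: 8 − 8 = 0.

0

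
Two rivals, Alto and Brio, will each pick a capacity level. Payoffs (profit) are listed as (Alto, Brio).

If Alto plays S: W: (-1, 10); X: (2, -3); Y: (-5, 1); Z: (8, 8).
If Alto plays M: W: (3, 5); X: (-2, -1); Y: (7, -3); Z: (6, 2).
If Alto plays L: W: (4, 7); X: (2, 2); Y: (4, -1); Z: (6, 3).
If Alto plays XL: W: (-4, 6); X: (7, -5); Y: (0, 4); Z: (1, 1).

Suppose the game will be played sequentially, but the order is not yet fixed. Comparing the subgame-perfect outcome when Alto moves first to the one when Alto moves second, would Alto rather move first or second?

second

If Alto leads: Brio's best replies are S→W, M→W, L→W, XL→W; Alto's induced payoffs -1, 3, 4, -4; outcome (L, W), payoffs (4, 7).
If Brio leads: Alto's best replies are W→L, X→XL, Y→M, Z→S; Brio's induced payoffs 7, -5, -3, 8; outcome (S, Z), payoffs (8, 8).
Alto gets 4 moving first and 8 moving second, so Alto prefers to move second.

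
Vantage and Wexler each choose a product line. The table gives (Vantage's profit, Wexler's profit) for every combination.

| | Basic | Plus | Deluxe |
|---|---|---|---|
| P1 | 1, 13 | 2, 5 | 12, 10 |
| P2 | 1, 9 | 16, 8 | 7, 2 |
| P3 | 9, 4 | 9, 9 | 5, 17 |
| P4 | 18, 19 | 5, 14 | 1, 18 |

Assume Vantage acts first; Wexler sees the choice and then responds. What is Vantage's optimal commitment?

Backward induction with Vantage moving first.
- P1: BR = Basic, leader payoff 1.
- P2: BR = Basic, leader payoff 1.
- P3: BR = Deluxe, leader payoff 5.
- P4: BR = Basic, leader payoff 18.
Vantage's induced payoffs are 1, 1, 5, 18, so Vantage commits to P4. Subgame-perfect outcome: (P4, Basic) with payoffs (18, 19).

P4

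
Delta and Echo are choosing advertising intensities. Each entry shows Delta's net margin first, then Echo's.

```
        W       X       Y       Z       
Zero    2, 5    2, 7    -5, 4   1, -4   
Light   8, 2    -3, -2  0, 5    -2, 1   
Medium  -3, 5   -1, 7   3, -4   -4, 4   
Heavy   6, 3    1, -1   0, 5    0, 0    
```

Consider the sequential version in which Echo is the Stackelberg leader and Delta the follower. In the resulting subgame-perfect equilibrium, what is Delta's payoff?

2

Backward induction with Echo moving first.
- W → Delta plays Light (best of 2, 8, -3, 6); Echo gets 2.
- X → Delta plays Zero (best of 2, -3, -1, 1); Echo gets 7.
- Y → Delta plays Medium (best of -5, 0, 3, 0); Echo gets -4.
- Z → Delta plays Zero (best of 1, -2, -4, 0); Echo gets -4.
Echo's induced payoffs are 2, 7, -4, -4, so Echo commits to X. Subgame-perfect outcome: (Zero, X) with payoffs (2, 7).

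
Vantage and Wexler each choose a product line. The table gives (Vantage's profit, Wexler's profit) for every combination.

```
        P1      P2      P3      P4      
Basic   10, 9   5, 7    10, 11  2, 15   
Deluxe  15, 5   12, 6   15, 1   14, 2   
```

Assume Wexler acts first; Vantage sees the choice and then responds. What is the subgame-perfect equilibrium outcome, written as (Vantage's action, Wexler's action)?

(Deluxe, P2)

Work backward from Vantage's decision.
- P1 → Vantage plays Deluxe (best of 10, 15); Wexler gets 5.
- P2 → Vantage plays Deluxe (best of 5, 12); Wexler gets 6.
- P3 → Vantage plays Deluxe (best of 10, 15); Wexler gets 1.
- P4 → Vantage plays Deluxe (best of 2, 14); Wexler gets 2.
Wexler's induced payoffs are 5, 6, 1, 2, so Wexler commits to P2. Subgame-perfect outcome: (Deluxe, P2) with payoffs (12, 6).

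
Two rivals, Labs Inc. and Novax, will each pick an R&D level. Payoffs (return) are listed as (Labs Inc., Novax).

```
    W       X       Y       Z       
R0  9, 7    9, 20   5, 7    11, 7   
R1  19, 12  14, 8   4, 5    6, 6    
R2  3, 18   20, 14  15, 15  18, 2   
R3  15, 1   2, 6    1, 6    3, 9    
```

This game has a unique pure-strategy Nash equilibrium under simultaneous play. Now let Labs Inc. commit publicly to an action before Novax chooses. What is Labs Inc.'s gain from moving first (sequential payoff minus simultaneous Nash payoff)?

0

Work backward from Novax's decision.
- R0: BR = X, leader payoff 9.
- R1: BR = W, leader payoff 19.
- R2: BR = W, leader payoff 3.
- R3: BR = Z, leader payoff 3.
Among 9, 19, 3, 3, the best is 19 at R1. Subgame-perfect outcome: (R1, W) with payoffs (19, 12).
Under simultaneous play:
Labs Inc.'s best replies: W→R1; X→R2; Y→R2; Z→R2.
Novax's best replies: R0→X; R1→W; R2→W; R3→Z.
Only (R1, W) has each player best-responding; Nash payoffs (19, 12).
Labs Inc.'s commitment gain: 19 − 19 = 0.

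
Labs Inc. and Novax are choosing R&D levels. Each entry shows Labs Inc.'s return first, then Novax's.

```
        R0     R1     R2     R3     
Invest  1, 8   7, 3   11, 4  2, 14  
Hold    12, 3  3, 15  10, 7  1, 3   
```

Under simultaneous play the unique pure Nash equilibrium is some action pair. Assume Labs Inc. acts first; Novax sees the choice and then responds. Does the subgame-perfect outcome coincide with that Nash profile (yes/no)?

Backward induction with Labs Inc. moving first.
- Invest: Novax compares 8, 3, 4, 14 and picks R3; Labs Inc. would get 2.
- Hold: Novax compares 3, 15, 7, 3 and picks R1; Labs Inc. would get 3.
Among 2, 3, the best is 3 at Hold. Subgame-perfect outcome: (Hold, R1) with payoffs (3, 15).
For the simultaneous game, intersect best replies.
Labs Inc.'s best replies: R0→Hold; R1→Invest; R2→Invest; R3→Invest.
Novax's best replies: Invest→R3; Hold→R1.
The unique mutual best reply is (Invest, R3), giving (2, 14).
Sequential outcome (Hold, R1) differs from the Nash profile (Invest, R3).

no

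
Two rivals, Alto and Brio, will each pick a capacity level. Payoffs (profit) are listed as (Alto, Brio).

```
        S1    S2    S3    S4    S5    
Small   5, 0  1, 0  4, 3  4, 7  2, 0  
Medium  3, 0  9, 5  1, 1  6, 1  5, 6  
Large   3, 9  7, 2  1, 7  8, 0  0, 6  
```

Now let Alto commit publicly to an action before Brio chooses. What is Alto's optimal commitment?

Medium

Solve by backward induction (Alto leads).
- Small: BR = S4, leader payoff 4.
- Medium: BR = S5, leader payoff 5.
- Large: BR = S1, leader payoff 3.
Alto's induced payoffs are 4, 5, 3, so Alto commits to Medium. Subgame-perfect outcome: (Medium, S5) with payoffs (5, 6).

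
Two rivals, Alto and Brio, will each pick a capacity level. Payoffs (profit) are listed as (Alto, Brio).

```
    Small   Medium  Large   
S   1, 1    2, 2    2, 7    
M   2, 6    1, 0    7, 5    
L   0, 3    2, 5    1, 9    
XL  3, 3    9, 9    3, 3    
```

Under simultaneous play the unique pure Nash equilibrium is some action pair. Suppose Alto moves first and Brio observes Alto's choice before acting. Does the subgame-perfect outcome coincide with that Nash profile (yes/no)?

yes

Backward induction with Alto moving first.
- S: BR = Large, leader payoff 2.
- M: BR = Small, leader payoff 2.
- L: BR = Large, leader payoff 1.
- XL: BR = Medium, leader payoff 9.
Maximizing over 2, 2, 1, 9, Alto chooses XL. Subgame-perfect outcome: (XL, Medium) with payoffs (9, 9).
Now find the simultaneous Nash equilibrium.
Alto's best replies: Small→XL; Medium→XL; Large→M.
Brio's best replies: S→Large; M→Small; L→Large; XL→Medium.
The unique mutual best reply is (XL, Medium), giving (9, 9).
Sequential outcome (XL, Medium) coincides with the Nash profile (XL, Medium).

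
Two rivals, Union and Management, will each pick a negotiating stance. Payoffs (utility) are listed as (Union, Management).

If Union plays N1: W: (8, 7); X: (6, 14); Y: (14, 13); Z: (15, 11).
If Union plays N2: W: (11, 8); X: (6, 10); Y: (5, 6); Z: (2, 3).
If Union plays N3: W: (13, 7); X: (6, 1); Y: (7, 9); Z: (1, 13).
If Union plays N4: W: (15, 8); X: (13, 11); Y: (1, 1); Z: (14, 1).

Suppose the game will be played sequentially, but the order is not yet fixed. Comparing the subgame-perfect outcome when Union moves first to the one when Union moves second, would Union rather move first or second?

second

If Union leads: Management's best replies are N1→X, N2→X, N3→Z, N4→X; Union's induced payoffs 6, 6, 1, 13; outcome (N4, X), payoffs (13, 11).
If Management leads: Union's best replies are W→N4, X→N4, Y→N1, Z→N1; Management's induced payoffs 8, 11, 13, 11; outcome (N1, Y), payoffs (14, 13).
Union gets 13 moving first and 14 moving second, so Union prefers to move second.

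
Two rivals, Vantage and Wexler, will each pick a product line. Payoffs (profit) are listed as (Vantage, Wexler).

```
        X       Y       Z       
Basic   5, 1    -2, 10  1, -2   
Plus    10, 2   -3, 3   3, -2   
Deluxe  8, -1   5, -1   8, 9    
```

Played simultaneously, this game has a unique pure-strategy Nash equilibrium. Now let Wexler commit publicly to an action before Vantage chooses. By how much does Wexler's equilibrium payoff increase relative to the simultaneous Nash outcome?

0

Work backward from Vantage's decision.
- X: Vantage compares 5, 10, 8 and picks Plus; Wexler would get 2.
- Y: Vantage compares -2, -3, 5 and picks Deluxe; Wexler would get -1.
- Z: Vantage compares 1, 3, 8 and picks Deluxe; Wexler would get 9.
Maximizing over 2, -1, 9, Wexler chooses Z. Subgame-perfect outcome: (Deluxe, Z) with payoffs (8, 9).
Now find the simultaneous Nash equilibrium.
Vantage's best replies: X→Plus; Y→Deluxe; Z→Deluxe.
Wexler's best replies: Basic→Y; Plus→Y; Deluxe→Z.
Only (Deluxe, Z) has each player best-responding; Nash payoffs (8, 9).
Wexler's commitment gain: 9 − 9 = 0.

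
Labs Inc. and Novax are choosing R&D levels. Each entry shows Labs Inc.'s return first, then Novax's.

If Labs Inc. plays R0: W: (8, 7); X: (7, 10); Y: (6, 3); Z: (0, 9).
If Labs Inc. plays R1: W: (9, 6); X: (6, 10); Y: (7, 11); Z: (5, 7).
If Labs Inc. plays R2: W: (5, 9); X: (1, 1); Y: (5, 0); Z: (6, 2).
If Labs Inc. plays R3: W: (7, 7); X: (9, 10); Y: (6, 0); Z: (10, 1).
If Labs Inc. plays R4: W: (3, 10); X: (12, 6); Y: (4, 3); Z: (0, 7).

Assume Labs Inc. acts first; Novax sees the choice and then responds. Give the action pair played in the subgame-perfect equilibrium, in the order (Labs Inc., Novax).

(R3, X)

Solve by backward induction (Labs Inc. leads).
- R0 → Novax plays X (best of 7, 10, 3, 9); Labs Inc. gets 7.
- R1 → Novax plays Y (best of 6, 10, 11, 7); Labs Inc. gets 7.
- R2 → Novax plays W (best of 9, 1, 0, 2); Labs Inc. gets 5.
- R3 → Novax plays X (best of 7, 10, 0, 1); Labs Inc. gets 9.
- R4 → Novax plays W (best of 10, 6, 3, 7); Labs Inc. gets 3.
Labs Inc.'s induced payoffs are 7, 7, 5, 9, 3, so Labs Inc. commits to R3. Subgame-perfect outcome: (R3, X) with payoffs (9, 10).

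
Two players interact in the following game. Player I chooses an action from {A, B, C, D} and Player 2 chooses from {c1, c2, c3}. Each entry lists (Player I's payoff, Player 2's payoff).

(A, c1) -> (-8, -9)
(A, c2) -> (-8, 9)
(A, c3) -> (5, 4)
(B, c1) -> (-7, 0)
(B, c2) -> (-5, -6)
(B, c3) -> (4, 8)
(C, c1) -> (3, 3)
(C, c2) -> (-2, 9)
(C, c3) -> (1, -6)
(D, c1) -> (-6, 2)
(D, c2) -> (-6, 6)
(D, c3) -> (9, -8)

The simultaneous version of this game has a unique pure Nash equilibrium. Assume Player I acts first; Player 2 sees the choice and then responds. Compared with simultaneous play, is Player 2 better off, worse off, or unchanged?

Player 2 best-responds to each possible Player I move:
- A: Player 2 compares -9, 9, 4 and picks c2; Player I would get -8.
- B: Player 2 compares 0, -6, 8 and picks c3; Player I would get 4.
- C: Player 2 compares 3, 9, -6 and picks c2; Player I would get -2.
- D: Player 2 compares 2, 6, -8 and picks c2; Player I would get -6.
Maximizing over -8, 4, -2, -6, Player I chooses B. Subgame-perfect outcome: (B, c3) with payoffs (4, 8).
Under simultaneous play:
Player I's best replies: c1→C; c2→C; c3→D.
Player 2's best replies: A→c2; B→c3; C→c2; D→c2.
The unique mutual best reply is (C, c2), giving (-2, 9).
Player 2 earns 8 sequentially versus 9 at the Nash outcome: worse off.

worse off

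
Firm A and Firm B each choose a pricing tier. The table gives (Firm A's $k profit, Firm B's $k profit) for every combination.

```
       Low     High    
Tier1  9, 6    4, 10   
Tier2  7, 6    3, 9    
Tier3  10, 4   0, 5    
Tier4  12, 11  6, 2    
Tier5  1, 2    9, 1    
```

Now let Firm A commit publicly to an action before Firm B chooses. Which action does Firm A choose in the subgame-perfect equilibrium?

Backward induction with Firm A moving first.
- Tier1: BR = High, leader payoff 4.
- Tier2: BR = High, leader payoff 3.
- Tier3: BR = High, leader payoff 0.
- Tier4: BR = Low, leader payoff 12.
- Tier5: BR = Low, leader payoff 1.
Firm A's induced payoffs are 4, 3, 0, 12, 1, so Firm A commits to Tier4. Subgame-perfect outcome: (Tier4, Low) with payoffs (12, 11).

Tier4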